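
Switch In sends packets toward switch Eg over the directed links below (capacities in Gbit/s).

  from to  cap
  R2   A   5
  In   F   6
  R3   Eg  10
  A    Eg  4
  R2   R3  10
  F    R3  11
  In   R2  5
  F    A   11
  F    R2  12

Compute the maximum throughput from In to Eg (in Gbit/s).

11

Augment In→F→A→Eg: bottleneck 4, flow now 4.
Augment In→F→R3→Eg: bottleneck 2, flow now 6.
Augment In→R2→R3→Eg: bottleneck 5, flow now 11.
No augmenting path remains; maximum flow = 11.
In the residual graph, reachable from In: {In}.
Min-cut edges: In→F (6), In→R2 (5); capacity 6 + 5 = 11.
This cut is saturated, so no flow can exceed 11.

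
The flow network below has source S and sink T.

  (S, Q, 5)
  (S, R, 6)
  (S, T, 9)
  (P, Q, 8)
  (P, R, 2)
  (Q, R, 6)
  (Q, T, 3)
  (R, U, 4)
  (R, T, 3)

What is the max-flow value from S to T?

Augment S→T: bottleneck 9, flow now 9.
Augment S→Q→T: bottleneck 3, flow now 12.
Augment S→R→T: bottleneck 3, flow now 15.
No augmenting path remains; maximum flow = 15.
In the residual graph, reachable from S: {S, Q, R, U}.
Min-cut edges: S→T (9), Q→T (3), R→T (3); capacity 9 + 3 + 3 = 15.
This cut is saturated, so no flow can exceed 15.

15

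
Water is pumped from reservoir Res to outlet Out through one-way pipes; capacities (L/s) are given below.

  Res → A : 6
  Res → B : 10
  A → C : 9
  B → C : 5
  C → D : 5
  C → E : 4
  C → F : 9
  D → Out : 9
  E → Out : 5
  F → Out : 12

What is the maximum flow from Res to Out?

Augment Res→A→C→D→Out: bottleneck 5, flow now 5.
Augment Res→A→C→E→Out: bottleneck 1, flow now 6.
Augment Res→B→C→E→Out: bottleneck 3, flow now 9.
Augment Res→B→C→F→Out: bottleneck 2, flow now 11.
No augmenting path remains; maximum flow = 11.
In the residual graph, reachable from Res: {Res, B}.
Min-cut edges: Res→A (6), B→C (5); capacity 6 + 5 = 11.
This cut is saturated, so no flow can exceed 11.

11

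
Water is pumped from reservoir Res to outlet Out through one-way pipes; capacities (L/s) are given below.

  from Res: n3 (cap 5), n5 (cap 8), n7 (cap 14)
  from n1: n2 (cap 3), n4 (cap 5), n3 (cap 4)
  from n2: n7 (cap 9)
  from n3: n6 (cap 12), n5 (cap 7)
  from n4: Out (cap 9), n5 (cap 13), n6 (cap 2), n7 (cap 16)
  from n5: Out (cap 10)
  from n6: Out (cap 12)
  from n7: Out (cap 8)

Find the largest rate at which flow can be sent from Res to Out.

21

Augment Res→n5→Out: bottleneck 8, flow now 8.
Augment Res→n7→Out: bottleneck 8, flow now 16.
Augment Res→n3→n5→Out: bottleneck 2, flow now 18.
Augment Res→n3→n6→Out: bottleneck 3, flow now 21.
No augmenting path remains; maximum flow = 21.
In the residual graph, reachable from Res: {Res, n7}.
Min-cut edges: Res→n3 (5), Res→n5 (8), n7→Out (8); capacity 5 + 8 + 8 = 21.
This cut is saturated, so no flow can exceed 21.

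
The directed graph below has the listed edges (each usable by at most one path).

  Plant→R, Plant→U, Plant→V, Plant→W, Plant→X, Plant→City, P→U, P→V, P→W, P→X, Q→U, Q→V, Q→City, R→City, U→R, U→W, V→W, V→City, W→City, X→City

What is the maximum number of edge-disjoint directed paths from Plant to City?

Assign every edge capacity 1; by Menger, the answer equals the max flow.
Path Plant→City (+1); total 1.
Path Plant→R→City (+1); total 2.
Path Plant→V→City (+1); total 3.
Path Plant→W→City (+1); total 4.
Path Plant→X→City (+1); total 5.
No residual Plant→City path; max flow = 5.
Certifying cut of size 5: {Plant→City, Plant→V, Plant→X, R→City, W→City}.

5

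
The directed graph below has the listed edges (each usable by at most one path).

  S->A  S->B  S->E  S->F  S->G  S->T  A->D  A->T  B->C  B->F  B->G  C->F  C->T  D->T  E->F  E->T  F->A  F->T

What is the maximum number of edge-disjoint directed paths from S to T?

Assign every edge capacity 1; by Menger, the answer equals the max flow.
Path S→T (+1); total 1.
Path S→A→T (+1); total 2.
Path S→E→T (+1); total 3.
Path S→F→T (+1); total 4.
Path S→B→C→T (+1); total 5.
No residual S→T path; max flow = 5.
Certifying cut of size 5: {S→A, S→B, S→E, S→F, S→T}.

5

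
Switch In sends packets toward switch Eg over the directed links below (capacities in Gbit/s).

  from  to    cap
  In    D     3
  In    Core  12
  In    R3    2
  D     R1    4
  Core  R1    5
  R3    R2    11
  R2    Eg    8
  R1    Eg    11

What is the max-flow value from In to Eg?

Augment In→D→R1→Eg: bottleneck 3, flow now 3.
Augment In→Core→R1→Eg: bottleneck 5, flow now 8.
Augment In→R3→R2→Eg: bottleneck 2, flow now 10.
No augmenting path remains; maximum flow = 10.
In the residual graph, reachable from In: {In, Core}.
Min-cut edges: In→D (3), In→R3 (2), Core→R1 (5); capacity 3 + 2 + 5 = 10.
This cut is saturated, so no flow can exceed 10.

10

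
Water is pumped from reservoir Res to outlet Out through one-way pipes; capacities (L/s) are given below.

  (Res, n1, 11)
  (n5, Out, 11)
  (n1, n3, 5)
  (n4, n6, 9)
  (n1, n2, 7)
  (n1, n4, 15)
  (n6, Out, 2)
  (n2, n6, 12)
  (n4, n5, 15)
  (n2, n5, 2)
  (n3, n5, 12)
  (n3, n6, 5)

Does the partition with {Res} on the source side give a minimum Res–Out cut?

Yes — it is a minimum cut (capacity 11).

Given cut capacity: 11 = 11.
Augment Res→n1→n2→n5→Out: bottleneck 2, flow now 2.
Augment Res→n1→n2→n6→Out: bottleneck 2, flow now 4.
Augment Res→n1→n3→n5→Out: bottleneck 5, flow now 9.
Augment Res→n1→n4→n5→Out: bottleneck 2, flow now 11.
No augmenting path remains; maximum flow = 11.
Cut capacity 11 equals the max flow, so it is a minimum cut.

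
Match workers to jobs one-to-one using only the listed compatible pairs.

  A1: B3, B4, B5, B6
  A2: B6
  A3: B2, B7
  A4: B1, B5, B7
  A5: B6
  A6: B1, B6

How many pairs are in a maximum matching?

Unit-capacity flow: source→left, listed edges, right→sink; max matching = max flow.
Augmenting path A1→B3 (+1); matched 1.
Augmenting path A2→B6 (+1); matched 2.
Augmenting path A3→B2 (+1); matched 3.
Augmenting path A4→B1 (+1); matched 4.
Augmenting path A6→B1→A4→B5 (+1); matched 5.
No augmenting path remains; maximum matching = 5.
König certificate: {A1, A3, A4, A6, B6} is a vertex cover of size 5 (every listed pair touches it), so no matching can be larger.

5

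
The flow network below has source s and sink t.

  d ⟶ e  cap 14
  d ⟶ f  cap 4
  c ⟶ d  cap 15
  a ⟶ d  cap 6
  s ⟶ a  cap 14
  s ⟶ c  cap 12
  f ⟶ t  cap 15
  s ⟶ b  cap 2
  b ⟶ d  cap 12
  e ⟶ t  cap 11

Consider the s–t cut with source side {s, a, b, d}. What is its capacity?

Edges leaving {s, a, b, d}: s→c (12), d→e (14), d→f (4).
Cut capacity = 12 + 14 + 4 = 30.

30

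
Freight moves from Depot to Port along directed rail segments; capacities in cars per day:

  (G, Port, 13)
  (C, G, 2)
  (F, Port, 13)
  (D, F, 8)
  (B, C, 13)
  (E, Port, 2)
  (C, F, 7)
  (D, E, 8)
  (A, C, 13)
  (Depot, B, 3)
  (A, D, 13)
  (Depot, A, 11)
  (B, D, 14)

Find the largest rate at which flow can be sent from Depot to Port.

Augment Depot→A→C→F→Port: bottleneck 7, flow now 7.
Augment Depot→A→C→G→Port: bottleneck 2, flow now 9.
Augment Depot→A→D→E→Port: bottleneck 2, flow now 11.
Augment Depot→B→D→F→Port: bottleneck 3, flow now 14.
No augmenting path remains; maximum flow = 14.
In the residual graph, reachable from Depot: {Depot}.
Min-cut edges: Depot→A (11), Depot→B (3); capacity 11 + 3 = 14.
This cut is saturated, so no flow can exceed 14.

14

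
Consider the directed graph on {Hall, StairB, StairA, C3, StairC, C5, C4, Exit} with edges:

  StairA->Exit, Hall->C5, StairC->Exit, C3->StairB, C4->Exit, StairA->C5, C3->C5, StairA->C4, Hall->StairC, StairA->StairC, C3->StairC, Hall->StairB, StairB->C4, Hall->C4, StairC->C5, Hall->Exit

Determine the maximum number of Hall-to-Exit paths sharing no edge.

3

Assign every edge capacity 1; by Menger, the answer equals the max flow.
Path Hall→Exit (+1); total 1.
Path Hall→StairC→Exit (+1); total 2.
Path Hall→C4→Exit (+1); total 3.
No residual Hall→Exit path; max flow = 3.
Certifying cut of size 3: {C4→Exit, Hall→Exit, Hall→StairC}.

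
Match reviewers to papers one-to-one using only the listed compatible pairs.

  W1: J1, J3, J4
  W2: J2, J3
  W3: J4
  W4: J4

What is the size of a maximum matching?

Unit-capacity flow: source→left, listed edges, right→sink; max matching = max flow.
Augmenting path W1→J1 (+1); matched 1.
Augmenting path W2→J2 (+1); matched 2.
Augmenting path W3→J4 (+1); matched 3.
No augmenting path remains; maximum matching = 3.
König certificate: {W1, W2, J4} is a vertex cover of size 3 (every listed pair touches it), so no matching can be larger.

3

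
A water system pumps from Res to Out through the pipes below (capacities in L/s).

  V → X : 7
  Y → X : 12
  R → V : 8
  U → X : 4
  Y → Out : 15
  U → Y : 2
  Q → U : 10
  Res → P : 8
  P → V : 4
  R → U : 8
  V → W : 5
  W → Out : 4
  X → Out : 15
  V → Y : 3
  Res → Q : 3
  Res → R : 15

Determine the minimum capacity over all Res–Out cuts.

Augment Res→P→V→W→Out: bottleneck 4, flow now 4.
Augment Res→Q→U→X→Out: bottleneck 3, flow now 7.
Augment Res→R→U→X→Out: bottleneck 1, flow now 8.
Augment Res→R→U→Y→Out: bottleneck 2, flow now 10.
Augment Res→R→V→X→Out: bottleneck 7, flow now 17.
Augment Res→R→V→Y→Out: bottleneck 1, flow now 18.
No augmenting path remains; maximum flow = 18.
By max-flow min-cut, the minimum cut capacity equals the max flow.
In the residual graph, reachable from Res: {Res, P, Q, R, U}.
Min-cut edges: P→V (4), R→V (8), U→X (4), U→Y (2); capacity 4 + 8 + 4 + 2 = 18.

18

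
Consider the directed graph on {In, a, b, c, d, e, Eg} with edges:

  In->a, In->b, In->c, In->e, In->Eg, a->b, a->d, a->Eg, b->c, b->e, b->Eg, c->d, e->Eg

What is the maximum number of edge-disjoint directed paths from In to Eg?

4

Assign every edge capacity 1; by Menger, the answer equals the max flow.
Path In→Eg (+1); total 1.
Path In→a→Eg (+1); total 2.
Path In→b→Eg (+1); total 3.
Path In→e→Eg (+1); total 4.
No residual In→Eg path; max flow = 4.
Certifying cut of size 4: {In→Eg, In→a, In→b, In→e}.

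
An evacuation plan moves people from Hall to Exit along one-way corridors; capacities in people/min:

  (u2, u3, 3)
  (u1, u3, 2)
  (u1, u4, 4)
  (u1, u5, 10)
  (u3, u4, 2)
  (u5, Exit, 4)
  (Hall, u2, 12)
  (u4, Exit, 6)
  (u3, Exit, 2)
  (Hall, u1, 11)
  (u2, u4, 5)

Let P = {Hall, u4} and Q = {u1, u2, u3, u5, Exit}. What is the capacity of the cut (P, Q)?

Edges leaving {Hall, u4}: Hall→u1 (11), Hall→u2 (12), u4→Exit (6).
Cut capacity = 11 + 12 + 6 = 29.

29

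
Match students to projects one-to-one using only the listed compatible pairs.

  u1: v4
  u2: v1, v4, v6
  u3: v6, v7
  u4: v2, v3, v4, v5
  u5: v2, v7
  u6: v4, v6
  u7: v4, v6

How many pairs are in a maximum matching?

6

Unit-capacity flow: source→left, listed edges, right→sink; max matching = max flow.
Augmenting path u1→v4 (+1); matched 1.
Augmenting path u2→v1 (+1); matched 2.
Augmenting path u3→v6 (+1); matched 3.
Augmenting path u4→v2 (+1); matched 4.
Augmenting path u5→v7 (+1); matched 5.
Augmenting path u6→v6→u3→v7→u5→v2→u4→v3 (+1); matched 6.
No augmenting path remains; maximum matching = 6.
König certificate: {u2, u3, u4, u5, v4, v6} is a vertex cover of size 6 (every listed pair touches it), so no matching can be larger.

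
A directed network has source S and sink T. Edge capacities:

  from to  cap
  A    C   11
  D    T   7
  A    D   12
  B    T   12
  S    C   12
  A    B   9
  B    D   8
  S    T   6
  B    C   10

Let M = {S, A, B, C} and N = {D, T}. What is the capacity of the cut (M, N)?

Edges leaving {S, A, B, C}: S→T (6), A→D (12), B→D (8), B→T (12).
Cut capacity = 6 + 12 + 8 + 12 = 38.

38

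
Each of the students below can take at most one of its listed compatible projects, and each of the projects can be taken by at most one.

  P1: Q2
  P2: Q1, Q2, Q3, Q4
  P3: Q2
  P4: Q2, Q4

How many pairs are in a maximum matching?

3

Unit-capacity flow: source→left, listed edges, right→sink; max matching = max flow.
Augmenting path P1→Q2 (+1); matched 1.
Augmenting path P2→Q1 (+1); matched 2.
Augmenting path P4→Q4 (+1); matched 3.
No augmenting path remains; maximum matching = 3.
König certificate: {P2, P4, Q2} is a vertex cover of size 3 (every listed pair touches it), so no matching can be larger.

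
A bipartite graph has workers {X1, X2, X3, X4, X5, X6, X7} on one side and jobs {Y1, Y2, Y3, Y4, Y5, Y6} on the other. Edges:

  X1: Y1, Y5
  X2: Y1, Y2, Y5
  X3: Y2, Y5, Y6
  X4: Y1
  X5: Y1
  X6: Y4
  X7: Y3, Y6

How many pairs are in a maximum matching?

6

Unit-capacity flow: source→left, listed edges, right→sink; max matching = max flow.
Augmenting path X1→Y1 (+1); matched 1.
Augmenting path X2→Y2 (+1); matched 2.
Augmenting path X3→Y5 (+1); matched 3.
Augmenting path X6→Y4 (+1); matched 4.
Augmenting path X7→Y3 (+1); matched 5.
Augmenting path X4→Y1→X1→Y5→X3→Y6 (+1); matched 6.
No augmenting path remains; maximum matching = 6.
König certificate: {X1, X2, X3, X6, X7, Y1} is a vertex cover of size 6 (every listed pair touches it), so no matching can be larger.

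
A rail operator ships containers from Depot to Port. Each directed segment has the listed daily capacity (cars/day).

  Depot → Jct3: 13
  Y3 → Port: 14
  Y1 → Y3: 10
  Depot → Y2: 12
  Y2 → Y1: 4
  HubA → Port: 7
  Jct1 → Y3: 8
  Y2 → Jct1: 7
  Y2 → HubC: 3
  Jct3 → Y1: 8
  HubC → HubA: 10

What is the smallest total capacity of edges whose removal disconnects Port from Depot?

Augment Depot→Y2→HubC→HubA→Port: bottleneck 3, flow now 3.
Augment Depot→Y2→Y1→Y3→Port: bottleneck 4, flow now 7.
Augment Depot→Y2→Jct1→Y3→Port: bottleneck 5, flow now 12.
Augment Depot→Jct3→Y1→Y3→Port: bottleneck 5, flow now 17.
No augmenting path remains; maximum flow = 17.
By max-flow min-cut, the minimum cut capacity equals the max flow.
In the residual graph, reachable from Depot: {Depot, Y2, Jct3, Y1, Jct1, Y3}.
Min-cut edges: Y2→HubC (3), Y3→Port (14); capacity 3 + 14 = 17.

17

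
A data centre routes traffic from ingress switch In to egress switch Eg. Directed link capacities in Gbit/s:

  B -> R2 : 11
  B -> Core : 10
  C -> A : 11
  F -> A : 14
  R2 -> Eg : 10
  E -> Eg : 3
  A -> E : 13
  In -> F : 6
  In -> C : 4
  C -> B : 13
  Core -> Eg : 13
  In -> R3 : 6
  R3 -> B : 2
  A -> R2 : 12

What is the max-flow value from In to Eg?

Augment In→F→A→E→Eg: bottleneck 3, flow now 3.
Augment In→F→A→R2→Eg: bottleneck 3, flow now 6.
Augment In→C→A→R2→Eg: bottleneck 4, flow now 10.
Augment In→R3→B→Core→Eg: bottleneck 2, flow now 12.
No augmenting path remains; maximum flow = 12.
In the residual graph, reachable from In: {In, R3}.
Min-cut edges: In→F (6), In→C (4), R3→B (2); capacity 6 + 4 + 2 = 12.
This cut is saturated, so no flow can exceed 12.

12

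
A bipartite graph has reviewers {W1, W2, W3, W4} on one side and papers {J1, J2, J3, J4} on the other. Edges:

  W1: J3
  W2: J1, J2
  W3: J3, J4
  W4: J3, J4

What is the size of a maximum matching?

Unit-capacity flow: source→left, listed edges, right→sink; max matching = max flow.
Augmenting path W1→J3 (+1); matched 1.
Augmenting path W2→J1 (+1); matched 2.
Augmenting path W3→J4 (+1); matched 3.
No augmenting path remains; maximum matching = 3.
König certificate: {W2, J3, J4} is a vertex cover of size 3 (every listed pair touches it), so no matching can be larger.

3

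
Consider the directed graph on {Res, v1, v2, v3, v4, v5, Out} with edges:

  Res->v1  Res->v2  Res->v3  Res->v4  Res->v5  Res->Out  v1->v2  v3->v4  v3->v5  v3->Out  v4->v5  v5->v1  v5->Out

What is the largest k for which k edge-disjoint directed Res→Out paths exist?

3

Assign every edge capacity 1; by Menger, the answer equals the max flow.
Path Res→Out (+1); total 1.
Path Res→v3→Out (+1); total 2.
Path Res→v5→Out (+1); total 3.
No residual Res→Out path; max flow = 3.
Certifying cut of size 3: {Res→Out, Res→v3, v5→Out}.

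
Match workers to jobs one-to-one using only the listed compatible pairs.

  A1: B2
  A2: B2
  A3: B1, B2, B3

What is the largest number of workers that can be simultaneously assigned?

Unit-capacity flow: source→left, listed edges, right→sink; max matching = max flow.
Augmenting path A1→B2 (+1); matched 1.
Augmenting path A3→B1 (+1); matched 2.
No augmenting path remains; maximum matching = 2.
König certificate: {A3, B2} is a vertex cover of size 2 (every listed pair touches it), so no matching can be larger.

2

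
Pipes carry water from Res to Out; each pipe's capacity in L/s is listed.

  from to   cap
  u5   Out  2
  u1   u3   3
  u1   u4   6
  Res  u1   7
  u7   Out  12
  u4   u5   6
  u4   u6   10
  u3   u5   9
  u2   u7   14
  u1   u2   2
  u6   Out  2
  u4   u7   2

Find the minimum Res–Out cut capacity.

Augment Res→u1→u2→u7→Out: bottleneck 2, flow now 2.
Augment Res→u1→u3→u5→Out: bottleneck 2, flow now 4.
Augment Res→u1→u4→u6→Out: bottleneck 2, flow now 6.
Augment Res→u1→u4→u7→Out: bottleneck 1, flow now 7.
No augmenting path remains; maximum flow = 7.
By max-flow min-cut, the minimum cut capacity equals the max flow.
In the residual graph, reachable from Res: {Res}.
Min-cut edges: Res→u1 (7); capacity 7 = 7.

7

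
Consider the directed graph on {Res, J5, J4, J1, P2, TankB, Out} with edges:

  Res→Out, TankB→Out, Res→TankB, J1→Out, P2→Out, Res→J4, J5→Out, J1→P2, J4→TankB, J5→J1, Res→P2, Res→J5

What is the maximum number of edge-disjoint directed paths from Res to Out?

Assign every edge capacity 1; by Menger, the answer equals the max flow.
Path Res→Out (+1); total 1.
Path Res→J5→Out (+1); total 2.
Path Res→P2→Out (+1); total 3.
Path Res→TankB→Out (+1); total 4.
No residual Res→Out path; max flow = 4.
Certifying cut of size 4: {Res→J5, Res→Out, Res→P2, TankB→Out}.

4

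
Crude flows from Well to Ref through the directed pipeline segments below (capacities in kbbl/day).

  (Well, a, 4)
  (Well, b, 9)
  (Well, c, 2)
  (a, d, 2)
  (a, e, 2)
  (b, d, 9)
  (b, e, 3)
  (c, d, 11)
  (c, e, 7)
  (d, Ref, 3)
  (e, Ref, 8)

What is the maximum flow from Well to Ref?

10

Augment Well→a→d→Ref: bottleneck 2, flow now 2.
Augment Well→a→e→Ref: bottleneck 2, flow now 4.
Augment Well→b→d→Ref: bottleneck 1, flow now 5.
Augment Well→b→e→Ref: bottleneck 3, flow now 8.
Augment Well→c→e→Ref: bottleneck 2, flow now 10.
No augmenting path remains; maximum flow = 10.
In the residual graph, reachable from Well: {Well, a, b, d}.
Min-cut edges: Well→c (2), a→e (2), b→e (3), d→Ref (3); capacity 2 + 2 + 3 + 3 = 10.
This cut is saturated, so no flow can exceed 10.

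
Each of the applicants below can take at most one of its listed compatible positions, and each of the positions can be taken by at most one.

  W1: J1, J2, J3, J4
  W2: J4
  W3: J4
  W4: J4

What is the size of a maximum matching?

2

Unit-capacity flow: source→left, listed edges, right→sink; max matching = max flow.
Augmenting path W1→J1 (+1); matched 1.
Augmenting path W2→J4 (+1); matched 2.
No augmenting path remains; maximum matching = 2.
König certificate: {W1, J4} is a vertex cover of size 2 (every listed pair touches it), so no matching can be larger.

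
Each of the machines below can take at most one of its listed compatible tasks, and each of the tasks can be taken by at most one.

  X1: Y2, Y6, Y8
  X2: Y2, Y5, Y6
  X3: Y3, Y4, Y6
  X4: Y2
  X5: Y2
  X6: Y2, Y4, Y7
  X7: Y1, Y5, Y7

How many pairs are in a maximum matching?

Unit-capacity flow: source→left, listed edges, right→sink; max matching = max flow.
Augmenting path X1→Y2 (+1); matched 1.
Augmenting path X2→Y5 (+1); matched 2.
Augmenting path X3→Y3 (+1); matched 3.
Augmenting path X6→Y4 (+1); matched 4.
Augmenting path X7→Y1 (+1); matched 5.
Augmenting path X4→Y2→X1→Y6 (+1); matched 6.
No augmenting path remains; maximum matching = 6.
König certificate: {X1, X2, X3, X6, X7, Y2} is a vertex cover of size 6 (every listed pair touches it), so no matching can be larger.

6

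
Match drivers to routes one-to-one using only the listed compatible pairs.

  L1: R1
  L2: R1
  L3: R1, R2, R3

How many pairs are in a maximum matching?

Unit-capacity flow: source→left, listed edges, right→sink; max matching = max flow.
Augmenting path L1→R1 (+1); matched 1.
Augmenting path L3→R2 (+1); matched 2.
No augmenting path remains; maximum matching = 2.
König certificate: {L3, R1} is a vertex cover of size 2 (every listed pair touches it), so no matching can be larger.

2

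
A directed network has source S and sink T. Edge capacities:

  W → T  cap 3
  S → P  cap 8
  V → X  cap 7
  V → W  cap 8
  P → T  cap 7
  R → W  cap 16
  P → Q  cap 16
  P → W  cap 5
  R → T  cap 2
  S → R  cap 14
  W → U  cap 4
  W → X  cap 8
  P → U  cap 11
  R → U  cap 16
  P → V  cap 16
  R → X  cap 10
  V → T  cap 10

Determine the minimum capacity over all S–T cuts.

Augment S→P→T: bottleneck 7, flow now 7.
Augment S→R→T: bottleneck 2, flow now 9.
Augment S→P→V→T: bottleneck 1, flow now 10.
Augment S→R→W→T: bottleneck 3, flow now 13.
No augmenting path remains; maximum flow = 13.
By max-flow min-cut, the minimum cut capacity equals the max flow.
In the residual graph, reachable from S: {S, R, U, W, X}.
Min-cut edges: S→P (8), R→T (2), W→T (3); capacity 8 + 2 + 3 = 13.

13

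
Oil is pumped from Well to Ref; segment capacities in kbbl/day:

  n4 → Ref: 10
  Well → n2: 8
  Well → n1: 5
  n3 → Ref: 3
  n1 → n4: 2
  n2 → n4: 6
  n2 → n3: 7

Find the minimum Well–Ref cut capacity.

Augment Well→n1→n4→Ref: bottleneck 2, flow now 2.
Augment Well→n2→n3→Ref: bottleneck 3, flow now 5.
Augment Well→n2→n4→Ref: bottleneck 5, flow now 10.
No augmenting path remains; maximum flow = 10.
By max-flow min-cut, the minimum cut capacity equals the max flow.
In the residual graph, reachable from Well: {Well, n1}.
Min-cut edges: Well→n2 (8), n1→n4 (2); capacity 8 + 2 = 10.

10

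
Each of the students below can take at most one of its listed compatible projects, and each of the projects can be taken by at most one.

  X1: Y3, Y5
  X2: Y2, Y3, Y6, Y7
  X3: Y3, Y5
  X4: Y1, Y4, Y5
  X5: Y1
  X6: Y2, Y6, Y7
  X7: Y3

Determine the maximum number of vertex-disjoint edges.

Unit-capacity flow: source→left, listed edges, right→sink; max matching = max flow.
Augmenting path X1→Y3 (+1); matched 1.
Augmenting path X2→Y2 (+1); matched 2.
Augmenting path X3→Y5 (+1); matched 3.
Augmenting path X4→Y1 (+1); matched 4.
Augmenting path X6→Y6 (+1); matched 5.
Augmenting path X5→Y1→X4→Y4 (+1); matched 6.
No augmenting path remains; maximum matching = 6.
König certificate: {X2, X4, X5, X6, Y3, Y5} is a vertex cover of size 6 (every listed pair touches it), so no matching can be larger.

6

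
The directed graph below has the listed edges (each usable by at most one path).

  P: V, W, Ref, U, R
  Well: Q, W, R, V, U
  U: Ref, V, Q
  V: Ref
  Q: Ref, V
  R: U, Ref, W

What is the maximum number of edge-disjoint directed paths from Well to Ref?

4

Assign every edge capacity 1; by Menger, the answer equals the max flow.
Path Well→Q→Ref (+1); total 1.
Path Well→R→Ref (+1); total 2.
Path Well→U→Ref (+1); total 3.
Path Well→V→Ref (+1); total 4.
No residual Well→Ref path; max flow = 4.
Certifying cut of size 4: {Well→Q, Well→R, Well→U, Well→V}.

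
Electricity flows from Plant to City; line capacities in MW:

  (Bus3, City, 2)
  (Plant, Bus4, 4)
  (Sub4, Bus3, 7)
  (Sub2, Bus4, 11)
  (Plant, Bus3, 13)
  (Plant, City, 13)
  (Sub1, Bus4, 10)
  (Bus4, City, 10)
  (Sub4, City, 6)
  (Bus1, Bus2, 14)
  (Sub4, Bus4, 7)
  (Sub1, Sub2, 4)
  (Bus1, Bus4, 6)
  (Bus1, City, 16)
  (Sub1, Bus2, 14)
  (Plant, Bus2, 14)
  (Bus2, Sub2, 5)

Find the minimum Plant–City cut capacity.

24

Augment Plant→City: bottleneck 13, flow now 13.
Augment Plant→Bus3→City: bottleneck 2, flow now 15.
Augment Plant→Bus4→City: bottleneck 4, flow now 19.
Augment Plant→Bus2→Sub2→Bus4→City: bottleneck 5, flow now 24.
No augmenting path remains; maximum flow = 24.
By max-flow min-cut, the minimum cut capacity equals the max flow.
In the residual graph, reachable from Plant: {Plant, Bus2, Bus3}.
Min-cut edges: Plant→Bus4 (4), Plant→City (13), Bus2→Sub2 (5), Bus3→City (2); capacity 4 + 13 + 5 + 2 = 24.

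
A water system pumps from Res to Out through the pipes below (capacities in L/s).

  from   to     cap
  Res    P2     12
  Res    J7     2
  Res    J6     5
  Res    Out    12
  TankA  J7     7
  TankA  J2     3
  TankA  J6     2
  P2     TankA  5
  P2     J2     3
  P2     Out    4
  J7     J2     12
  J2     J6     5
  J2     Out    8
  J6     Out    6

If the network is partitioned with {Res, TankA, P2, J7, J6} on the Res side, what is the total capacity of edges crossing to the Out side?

40

Edges leaving {Res, TankA, P2, J7, J6}: Res→Out (12), TankA→J2 (3), P2→J2 (3), P2→Out (4), J7→J2 (12), J6→Out (6).
Cut capacity = 12 + 3 + 3 + 4 + 12 + 6 = 40.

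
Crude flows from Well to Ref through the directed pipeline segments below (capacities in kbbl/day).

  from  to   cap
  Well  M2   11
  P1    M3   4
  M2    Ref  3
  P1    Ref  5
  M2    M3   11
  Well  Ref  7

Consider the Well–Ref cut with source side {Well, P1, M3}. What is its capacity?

23

Edges leaving {Well, P1, M3}: Well→M2 (11), Well→Ref (7), P1→Ref (5).
Cut capacity = 11 + 7 + 5 = 23.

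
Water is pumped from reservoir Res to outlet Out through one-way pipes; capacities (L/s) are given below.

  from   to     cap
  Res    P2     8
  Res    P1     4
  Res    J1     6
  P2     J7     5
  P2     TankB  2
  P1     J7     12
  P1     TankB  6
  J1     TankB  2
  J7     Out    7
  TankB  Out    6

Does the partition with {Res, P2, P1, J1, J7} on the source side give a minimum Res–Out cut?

Given cut capacity: 2 + 6 + 2 + 7 = 17.
Augment Res→P2→J7→Out: bottleneck 5, flow now 5.
Augment Res→P2→TankB→Out: bottleneck 2, flow now 7.
Augment Res→P1→J7→Out: bottleneck 2, flow now 9.
Augment Res→P1→TankB→Out: bottleneck 2, flow now 11.
Augment Res→J1→TankB→Out: bottleneck 2, flow now 13.
No augmenting path remains; maximum flow = 13.
In the residual graph, reachable from Res: {Res, P2, J1}.
Min-cut edges: Res→P1 (4), P2→J7 (5), P2→TankB (2), J1→TankB (2); capacity 4 + 5 + 2 + 2 = 13.
Cut capacity 17 exceeds the max flow 13, so it is not minimum.

No — its capacity is 17, but the minimum cut has capacity 13.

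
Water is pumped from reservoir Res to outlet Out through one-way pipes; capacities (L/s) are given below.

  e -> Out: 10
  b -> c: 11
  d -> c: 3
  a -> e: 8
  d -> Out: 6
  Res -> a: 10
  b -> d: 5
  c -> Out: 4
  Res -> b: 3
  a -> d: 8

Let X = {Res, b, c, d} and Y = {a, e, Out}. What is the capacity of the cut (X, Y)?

20

Edges leaving {Res, b, c, d}: Res→a (10), c→Out (4), d→Out (6).
Cut capacity = 10 + 4 + 6 = 20.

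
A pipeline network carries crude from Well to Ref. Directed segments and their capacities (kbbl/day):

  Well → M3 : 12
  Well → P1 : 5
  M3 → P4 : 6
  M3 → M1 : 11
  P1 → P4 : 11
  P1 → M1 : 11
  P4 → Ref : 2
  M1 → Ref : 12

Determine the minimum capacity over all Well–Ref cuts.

14

Augment Well→M3→P4→Ref: bottleneck 2, flow now 2.
Augment Well→M3→M1→Ref: bottleneck 10, flow now 12.
Augment Well→P1→M1→Ref: bottleneck 2, flow now 14.
No augmenting path remains; maximum flow = 14.
By max-flow min-cut, the minimum cut capacity equals the max flow.
In the residual graph, reachable from Well: {Well, M3, P1, P4, M1}.
Min-cut edges: P4→Ref (2), M1→Ref (12); capacity 2 + 12 = 14.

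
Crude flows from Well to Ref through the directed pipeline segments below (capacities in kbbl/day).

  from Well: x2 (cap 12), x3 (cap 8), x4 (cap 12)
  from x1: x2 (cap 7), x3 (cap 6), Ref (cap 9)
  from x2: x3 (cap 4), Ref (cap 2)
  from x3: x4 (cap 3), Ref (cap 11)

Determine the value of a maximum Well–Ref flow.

Augment Well→x2→Ref: bottleneck 2, flow now 2.
Augment Well→x3→Ref: bottleneck 8, flow now 10.
Augment Well→x2→x3→Ref: bottleneck 3, flow now 13.
No augmenting path remains; maximum flow = 13.
In the residual graph, reachable from Well: {Well, x2, x3, x4}.
Min-cut edges: x2→Ref (2), x3→Ref (11); capacity 2 + 11 = 13.
This cut is saturated, so no flow can exceed 13.

13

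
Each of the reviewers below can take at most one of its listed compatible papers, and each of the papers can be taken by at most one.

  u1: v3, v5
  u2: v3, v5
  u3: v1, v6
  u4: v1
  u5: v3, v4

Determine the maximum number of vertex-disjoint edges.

5

Unit-capacity flow: source→left, listed edges, right→sink; max matching = max flow.
Augmenting path u1→v3 (+1); matched 1.
Augmenting path u2→v5 (+1); matched 2.
Augmenting path u3→v1 (+1); matched 3.
Augmenting path u5→v4 (+1); matched 4.
Augmenting path u4→v1→u3→v6 (+1); matched 5.
No augmenting path remains; maximum matching = 5.
König certificate: {u1, u2, u3, u4, u5} is a vertex cover of size 5 (every listed pair touches it), so no matching can be larger.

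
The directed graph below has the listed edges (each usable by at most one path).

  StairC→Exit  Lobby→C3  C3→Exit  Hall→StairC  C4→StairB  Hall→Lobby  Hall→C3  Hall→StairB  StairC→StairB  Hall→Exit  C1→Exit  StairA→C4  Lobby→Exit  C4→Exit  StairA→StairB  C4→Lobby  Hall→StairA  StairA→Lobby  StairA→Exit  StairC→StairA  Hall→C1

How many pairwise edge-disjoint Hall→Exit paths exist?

Assign every edge capacity 1; by Menger, the answer equals the max flow.
Path Hall→Exit (+1); total 1.
Path Hall→C1→Exit (+1); total 2.
Path Hall→StairA→Exit (+1); total 3.
Path Hall→Lobby→Exit (+1); total 4.
Path Hall→StairC→Exit (+1); total 5.
Path Hall→C3→Exit (+1); total 6.
No residual Hall→Exit path; max flow = 6.
Certifying cut of size 6: {Hall→C1, Hall→C3, Hall→Exit, Hall→Lobby, Hall→StairA, Hall→StairC}.

6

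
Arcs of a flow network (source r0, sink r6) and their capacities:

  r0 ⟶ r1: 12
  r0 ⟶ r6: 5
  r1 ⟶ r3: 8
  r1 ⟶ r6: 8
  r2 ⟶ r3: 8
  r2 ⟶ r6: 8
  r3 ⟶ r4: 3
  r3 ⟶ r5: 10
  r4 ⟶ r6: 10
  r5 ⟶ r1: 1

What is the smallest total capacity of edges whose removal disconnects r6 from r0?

Augment r0→r6: bottleneck 5, flow now 5.
Augment r0→r1→r6: bottleneck 8, flow now 13.
Augment r0→r1→r3→r4→r6: bottleneck 3, flow now 16.
No augmenting path remains; maximum flow = 16.
By max-flow min-cut, the minimum cut capacity equals the max flow.
In the residual graph, reachable from r0: {r0, r1, r3, r5}.
Min-cut edges: r0→r6 (5), r1→r6 (8), r3→r4 (3); capacity 5 + 8 + 3 = 16.

16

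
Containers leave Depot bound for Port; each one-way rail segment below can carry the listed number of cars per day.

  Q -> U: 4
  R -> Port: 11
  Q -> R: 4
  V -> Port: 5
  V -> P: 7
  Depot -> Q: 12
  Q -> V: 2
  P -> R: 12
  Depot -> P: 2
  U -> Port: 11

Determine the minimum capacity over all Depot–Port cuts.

Augment Depot→P→R→Port: bottleneck 2, flow now 2.
Augment Depot→Q→R→Port: bottleneck 4, flow now 6.
Augment Depot→Q→U→Port: bottleneck 4, flow now 10.
Augment Depot→Q→V→Port: bottleneck 2, flow now 12.
No augmenting path remains; maximum flow = 12.
By max-flow min-cut, the minimum cut capacity equals the max flow.
In the residual graph, reachable from Depot: {Depot, Q}.
Min-cut edges: Depot→P (2), Q→R (4), Q→U (4), Q→V (2); capacity 2 + 4 + 4 + 2 = 12.

12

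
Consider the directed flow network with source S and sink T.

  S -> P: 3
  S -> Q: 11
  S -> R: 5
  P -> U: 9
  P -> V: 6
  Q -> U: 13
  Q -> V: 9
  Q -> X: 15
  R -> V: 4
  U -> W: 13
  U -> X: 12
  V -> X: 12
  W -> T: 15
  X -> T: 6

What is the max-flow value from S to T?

Augment S→Q→X→T: bottleneck 6, flow now 6.
Augment S→P→U→W→T: bottleneck 3, flow now 9.
Augment S→Q→U→W→T: bottleneck 5, flow now 14.
Augment S→R→V→X→Q→U→W→T: bottleneck 4, flow now 18. (uses reverse residual edge)
No augmenting path remains; maximum flow = 18.
In the residual graph, reachable from S: {S, R}.
Min-cut edges: S→P (3), S→Q (11), R→V (4); capacity 3 + 11 + 4 = 18.
This cut is saturated, so no flow can exceed 18.

18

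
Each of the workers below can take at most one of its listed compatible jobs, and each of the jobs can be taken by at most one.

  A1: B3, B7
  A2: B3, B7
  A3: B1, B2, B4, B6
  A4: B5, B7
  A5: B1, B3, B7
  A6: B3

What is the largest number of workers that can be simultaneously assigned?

5

Unit-capacity flow: source→left, listed edges, right→sink; max matching = max flow.
Augmenting path A1→B3 (+1); matched 1.
Augmenting path A2→B7 (+1); matched 2.
Augmenting path A3→B1 (+1); matched 3.
Augmenting path A4→B5 (+1); matched 4.
Augmenting path A5→B1→A3→B2 (+1); matched 5.
No augmenting path remains; maximum matching = 5.
König certificate: {A3, A4, A5, B3, B7} is a vertex cover of size 5 (every listed pair touches it), so no matching can be larger.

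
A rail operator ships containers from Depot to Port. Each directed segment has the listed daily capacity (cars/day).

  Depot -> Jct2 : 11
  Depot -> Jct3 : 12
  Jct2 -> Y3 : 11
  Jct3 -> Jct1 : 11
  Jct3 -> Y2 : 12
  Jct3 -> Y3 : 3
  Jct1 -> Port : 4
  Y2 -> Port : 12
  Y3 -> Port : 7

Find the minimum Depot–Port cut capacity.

19

Augment Depot→Jct2→Y3→Port: bottleneck 7, flow now 7.
Augment Depot→Jct3→Jct1→Port: bottleneck 4, flow now 11.
Augment Depot→Jct3→Y2→Port: bottleneck 8, flow now 19.
No augmenting path remains; maximum flow = 19.
By max-flow min-cut, the minimum cut capacity equals the max flow.
In the residual graph, reachable from Depot: {Depot, Jct2, Y3}.
Min-cut edges: Depot→Jct3 (12), Y3→Port (7); capacity 12 + 7 = 19.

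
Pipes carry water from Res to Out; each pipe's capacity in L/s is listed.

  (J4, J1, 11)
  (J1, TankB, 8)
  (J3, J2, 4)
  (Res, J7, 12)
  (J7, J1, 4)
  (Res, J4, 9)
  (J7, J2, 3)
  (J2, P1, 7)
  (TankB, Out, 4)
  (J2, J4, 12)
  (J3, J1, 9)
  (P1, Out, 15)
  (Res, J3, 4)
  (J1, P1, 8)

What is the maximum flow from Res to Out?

19

Augment Res→J3→J1→TankB→Out: bottleneck 4, flow now 4.
Augment Res→J4→J1→P1→Out: bottleneck 8, flow now 12.
Augment Res→J7→J2→P1→Out: bottleneck 3, flow now 15.
Augment Res→J4→J1→J3→J2→P1→Out: bottleneck 1, flow now 16. (uses reverse residual edge)
Augment Res→J7→J1→J3→J2→P1→Out: bottleneck 3, flow now 19. (uses reverse residual edge)
No augmenting path remains; maximum flow = 19.
In the residual graph, reachable from Res: {Res, J4, J7, J1, TankB}.
Min-cut edges: Res→J3 (4), J7→J2 (3), J1→P1 (8), TankB→Out (4); capacity 4 + 3 + 8 + 4 = 19.
This cut is saturated, so no flow can exceed 19.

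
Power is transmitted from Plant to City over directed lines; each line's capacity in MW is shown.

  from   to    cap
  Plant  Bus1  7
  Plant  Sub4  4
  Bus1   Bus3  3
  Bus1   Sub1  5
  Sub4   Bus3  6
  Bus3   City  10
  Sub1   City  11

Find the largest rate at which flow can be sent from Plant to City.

11

Augment Plant→Bus1→Bus3→City: bottleneck 3, flow now 3.
Augment Plant→Bus1→Sub1→City: bottleneck 4, flow now 7.
Augment Plant→Sub4→Bus3→City: bottleneck 4, flow now 11.
No augmenting path remains; maximum flow = 11.
In the residual graph, reachable from Plant: {Plant}.
Min-cut edges: Plant→Bus1 (7), Plant→Sub4 (4); capacity 7 + 4 = 11.
This cut is saturated, so no flow can exceed 11.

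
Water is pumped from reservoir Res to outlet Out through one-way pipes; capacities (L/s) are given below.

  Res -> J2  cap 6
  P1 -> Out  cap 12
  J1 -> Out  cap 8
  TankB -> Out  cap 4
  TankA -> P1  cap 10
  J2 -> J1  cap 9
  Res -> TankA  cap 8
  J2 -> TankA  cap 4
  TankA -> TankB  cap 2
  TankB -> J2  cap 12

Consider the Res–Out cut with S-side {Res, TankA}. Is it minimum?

No — its capacity is 18, but the minimum cut has capacity 14.

Given cut capacity: 6 + 10 + 2 = 18.
Augment Res→TankA→P1→Out: bottleneck 8, flow now 8.
Augment Res→J2→J1→Out: bottleneck 6, flow now 14.
No augmenting path remains; maximum flow = 14.
In the residual graph, reachable from Res: {Res}.
Min-cut edges: Res→TankA (8), Res→J2 (6); capacity 8 + 6 = 14.
Cut capacity 18 exceeds the max flow 14, so it is not minimum.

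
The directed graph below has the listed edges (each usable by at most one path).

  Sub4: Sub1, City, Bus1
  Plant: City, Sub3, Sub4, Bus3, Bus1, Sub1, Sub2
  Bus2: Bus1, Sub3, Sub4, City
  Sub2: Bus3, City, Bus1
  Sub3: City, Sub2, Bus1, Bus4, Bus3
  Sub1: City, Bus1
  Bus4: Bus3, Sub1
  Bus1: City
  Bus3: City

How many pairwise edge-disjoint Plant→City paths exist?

7

Assign every edge capacity 1; by Menger, the answer equals the max flow.
Path Plant→City (+1); total 1.
Path Plant→Sub3→City (+1); total 2.
Path Plant→Sub2→City (+1); total 3.
Path Plant→Sub4→City (+1); total 4.
Path Plant→Sub1→City (+1); total 5.
Path Plant→Bus3→City (+1); total 6.
Path Plant→Bus1→City (+1); total 7.
No residual Plant→City path; max flow = 7.
Certifying cut of size 7: {Plant→Bus1, Plant→Bus3, Plant→City, Plant→Sub1, Plant→Sub2, Plant→Sub3, Plant→Sub4}.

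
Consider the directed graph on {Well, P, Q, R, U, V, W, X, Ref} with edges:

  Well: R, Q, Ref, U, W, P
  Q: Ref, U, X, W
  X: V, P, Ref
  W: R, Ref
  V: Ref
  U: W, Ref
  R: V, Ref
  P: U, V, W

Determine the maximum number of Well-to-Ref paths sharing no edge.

6

Assign every edge capacity 1; by Menger, the answer equals the max flow.
Path Well→Ref (+1); total 1.
Path Well→Q→Ref (+1); total 2.
Path Well→R→Ref (+1); total 3.
Path Well→U→Ref (+1); total 4.
Path Well→W→Ref (+1); total 5.
Path Well→P→V→Ref (+1); total 6.
No residual Well→Ref path; max flow = 6.
Certifying cut of size 6: {Well→P, Well→Q, Well→R, Well→Ref, Well→U, Well→W}.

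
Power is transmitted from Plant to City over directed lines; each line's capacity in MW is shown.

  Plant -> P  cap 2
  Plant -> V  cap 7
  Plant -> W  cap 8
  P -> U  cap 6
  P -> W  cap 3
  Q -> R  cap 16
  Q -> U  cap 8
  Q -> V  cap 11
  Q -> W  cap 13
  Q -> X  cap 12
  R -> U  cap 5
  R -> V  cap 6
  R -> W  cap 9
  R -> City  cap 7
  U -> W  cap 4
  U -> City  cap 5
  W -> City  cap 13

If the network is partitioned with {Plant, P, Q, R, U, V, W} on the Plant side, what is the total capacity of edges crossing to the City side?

37

Edges leaving {Plant, P, Q, R, U, V, W}: Q→X (12), R→City (7), U→City (5), W→City (13).
Cut capacity = 12 + 7 + 5 + 13 = 37.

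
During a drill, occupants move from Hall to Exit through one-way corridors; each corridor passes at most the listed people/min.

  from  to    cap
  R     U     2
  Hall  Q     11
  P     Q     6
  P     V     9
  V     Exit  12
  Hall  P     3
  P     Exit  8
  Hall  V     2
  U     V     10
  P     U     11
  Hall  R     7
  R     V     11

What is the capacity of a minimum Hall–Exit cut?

12

Augment Hall→P→Exit: bottleneck 3, flow now 3.
Augment Hall→V→Exit: bottleneck 2, flow now 5.
Augment Hall→R→V→Exit: bottleneck 7, flow now 12.
No augmenting path remains; maximum flow = 12.
By max-flow min-cut, the minimum cut capacity equals the max flow.
In the residual graph, reachable from Hall: {Hall, Q}.
Min-cut edges: Hall→P (3), Hall→R (7), Hall→V (2); capacity 3 + 7 + 2 = 12.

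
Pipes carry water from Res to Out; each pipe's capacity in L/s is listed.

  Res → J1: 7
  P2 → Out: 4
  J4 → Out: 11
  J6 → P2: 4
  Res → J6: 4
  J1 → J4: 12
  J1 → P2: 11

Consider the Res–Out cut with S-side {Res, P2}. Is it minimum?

Given cut capacity: 7 + 4 + 4 = 15.
Augment Res→J1→P2→Out: bottleneck 4, flow now 4.
Augment Res→J1→J4→Out: bottleneck 3, flow now 7.
Augment Res→J6→P2→J1→J4→Out: bottleneck 4, flow now 11. (uses reverse residual edge)
No augmenting path remains; maximum flow = 11.
In the residual graph, reachable from Res: {Res}.
Min-cut edges: Res→J1 (7), Res→J6 (4); capacity 7 + 4 = 11.
Cut capacity 15 exceeds the max flow 11, so it is not minimum.

No — its capacity is 15, but the minimum cut has capacity 11.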